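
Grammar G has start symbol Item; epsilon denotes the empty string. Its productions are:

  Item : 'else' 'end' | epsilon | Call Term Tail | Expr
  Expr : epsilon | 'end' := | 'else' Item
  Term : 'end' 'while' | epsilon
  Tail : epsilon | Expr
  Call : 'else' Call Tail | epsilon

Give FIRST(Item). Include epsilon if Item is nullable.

Item : 'else' 'end' contributes {'else'}.
Item : epsilon contributes epsilon.
From Item : Call Term Tail: Call, Term, Tail nullable, take FIRST(Call) ∪ FIRST(Term) ∪ FIRST(Tail) = { 'else', 'end' }; also epsilon since the whole RHS is nullable.
From Item : Expr: add FIRST(Expr) = { 'else', 'end', epsilon } (including epsilon since Expr is nullable).
Union: FIRST(Item) = { 'else', 'end', epsilon }.

{ 'else', 'end', epsilon }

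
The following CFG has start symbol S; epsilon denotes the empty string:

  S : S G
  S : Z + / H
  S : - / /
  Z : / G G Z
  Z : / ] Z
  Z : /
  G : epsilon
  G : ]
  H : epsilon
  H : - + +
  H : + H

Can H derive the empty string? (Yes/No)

H has an epsilon-production, so H ⇒ epsilon.

Yes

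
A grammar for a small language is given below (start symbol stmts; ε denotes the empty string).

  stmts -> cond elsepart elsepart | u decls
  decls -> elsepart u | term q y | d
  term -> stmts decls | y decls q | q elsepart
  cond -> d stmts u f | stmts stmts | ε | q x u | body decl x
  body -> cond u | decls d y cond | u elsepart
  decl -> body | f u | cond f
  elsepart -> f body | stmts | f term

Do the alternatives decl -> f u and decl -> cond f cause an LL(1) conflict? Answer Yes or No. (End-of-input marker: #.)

Yes

FIRST(f u) = { f } and FIRST(cond f) = { d, f, q, u, y }.
Both contain f, so the two alternatives are not disjoint — LL(1) conflict.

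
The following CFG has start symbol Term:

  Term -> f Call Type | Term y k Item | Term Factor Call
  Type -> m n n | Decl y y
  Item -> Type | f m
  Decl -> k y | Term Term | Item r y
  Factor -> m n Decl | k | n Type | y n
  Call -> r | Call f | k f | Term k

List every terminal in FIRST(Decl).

{ f, k, m }

Decl -> k y contributes {k}.
From Decl -> Term Term: add FIRST(Term) = { f }.
From Decl -> Item r y: add FIRST(Item) = { f, k, m }.
Union: FIRST(Decl) = { f, k, m }.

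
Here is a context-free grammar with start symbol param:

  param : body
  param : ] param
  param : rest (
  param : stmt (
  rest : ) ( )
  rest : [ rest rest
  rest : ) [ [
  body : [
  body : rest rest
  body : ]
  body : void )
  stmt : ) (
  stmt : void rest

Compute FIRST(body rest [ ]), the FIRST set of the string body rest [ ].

{ ), [, ], void }

Add FIRST(body) = { ), [, ], void }; body is not nullable, stop.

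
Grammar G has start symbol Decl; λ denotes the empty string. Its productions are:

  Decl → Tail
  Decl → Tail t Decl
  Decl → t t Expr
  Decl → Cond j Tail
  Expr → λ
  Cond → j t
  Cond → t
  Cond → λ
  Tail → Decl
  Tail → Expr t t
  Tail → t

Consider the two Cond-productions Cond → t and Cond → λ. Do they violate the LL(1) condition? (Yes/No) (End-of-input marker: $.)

No

FIRST(t) = { t } and FIRST(λ) = { λ }.
The second is nullable but FOLLOW(Cond) = { j } is disjoint from FIRST of the first.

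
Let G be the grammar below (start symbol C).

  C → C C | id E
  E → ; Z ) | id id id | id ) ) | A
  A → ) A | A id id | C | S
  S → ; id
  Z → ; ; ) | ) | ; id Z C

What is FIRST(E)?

{ ), ;, id }

E → ; Z ) contributes {;}.
E → id id id contributes {id}.
E → id ) ) contributes {id}.
From E → A: add FIRST(A) = { ), ;, id }.
Union: FIRST(E) = { ), ;, id }.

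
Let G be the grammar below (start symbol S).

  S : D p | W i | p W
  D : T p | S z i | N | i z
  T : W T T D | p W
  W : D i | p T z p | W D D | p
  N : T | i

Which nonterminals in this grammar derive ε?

{ } (none)

No nonterminal has an empty production or an RHS whose symbols are all nullable.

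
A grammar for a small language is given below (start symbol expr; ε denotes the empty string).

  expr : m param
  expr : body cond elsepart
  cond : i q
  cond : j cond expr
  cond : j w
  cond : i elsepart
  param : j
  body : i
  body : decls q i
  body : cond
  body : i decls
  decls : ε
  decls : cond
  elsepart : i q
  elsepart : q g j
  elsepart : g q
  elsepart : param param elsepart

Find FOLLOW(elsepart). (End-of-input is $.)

In expr : body cond elsepart: elsepart is at the end, add FOLLOW(expr) = { $, g, i, j, m, q }.
In cond : i elsepart: elsepart is at the end, add FOLLOW(cond) = { g, i, j, m, q }.
In elsepart : param param elsepart: elsepart is at the end, add FOLLOW(elsepart) = { $, g, i, j, m, q }.
Union: FOLLOW(elsepart) = { $, g, i, j, m, q }.

{ $, g, i, j, m, q }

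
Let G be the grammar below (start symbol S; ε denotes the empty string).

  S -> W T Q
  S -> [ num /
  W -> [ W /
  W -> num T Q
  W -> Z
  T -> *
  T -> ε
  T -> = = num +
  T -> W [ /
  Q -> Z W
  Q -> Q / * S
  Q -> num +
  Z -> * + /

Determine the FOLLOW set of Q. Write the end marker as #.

{ #, *, /, =, [, num }

In S -> W T Q: Q is at the end, add FOLLOW(S) = { #, *, /, =, [, num }.
In W -> num T Q: Q is at the end, add FOLLOW(W) = { #, *, /, =, [, num }.
In Q -> Q / * S: add FIRST(/ * S) = { / }.
Union: FOLLOW(Q) = { #, *, /, =, [, num }.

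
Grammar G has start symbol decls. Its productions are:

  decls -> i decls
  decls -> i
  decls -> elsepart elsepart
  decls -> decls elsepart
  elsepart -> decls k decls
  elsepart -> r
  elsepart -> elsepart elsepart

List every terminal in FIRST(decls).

decls -> i decls contributes {i}.
decls -> i contributes {i}.
From decls -> elsepart elsepart: add FIRST(elsepart) = { i, r }.
From decls -> decls elsepart: add FIRST(decls) = { i, r }.
Union: FIRST(decls) = { i, r }.

{ i, r }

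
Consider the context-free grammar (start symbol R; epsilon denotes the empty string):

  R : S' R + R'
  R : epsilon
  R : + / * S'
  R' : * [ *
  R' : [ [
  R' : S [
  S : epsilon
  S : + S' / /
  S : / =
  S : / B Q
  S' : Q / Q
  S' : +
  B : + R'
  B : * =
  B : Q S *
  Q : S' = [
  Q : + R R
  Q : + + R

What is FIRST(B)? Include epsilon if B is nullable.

{ *, + }

B : + R' contributes {+}.
B : * = contributes {*}.
From B : Q S *: add FIRST(Q) = { + }.
Union: FIRST(B) = { *, + }.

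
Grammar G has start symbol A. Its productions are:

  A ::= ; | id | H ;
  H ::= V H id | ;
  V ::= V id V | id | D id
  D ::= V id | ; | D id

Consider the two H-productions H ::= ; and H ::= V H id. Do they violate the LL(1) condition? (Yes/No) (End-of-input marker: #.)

FIRST(;) = { ; } and FIRST(V H id) = { ;, id }.
Both contain ;, so the two alternatives are not disjoint — LL(1) conflict.

Yes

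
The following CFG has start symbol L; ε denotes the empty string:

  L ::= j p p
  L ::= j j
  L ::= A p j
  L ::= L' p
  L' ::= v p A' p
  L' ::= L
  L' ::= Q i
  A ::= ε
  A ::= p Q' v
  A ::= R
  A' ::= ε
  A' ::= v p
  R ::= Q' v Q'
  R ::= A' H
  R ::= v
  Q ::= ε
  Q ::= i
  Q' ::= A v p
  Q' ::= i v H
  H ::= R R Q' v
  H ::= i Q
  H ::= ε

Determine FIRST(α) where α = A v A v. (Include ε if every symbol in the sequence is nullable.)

Add FIRST(A)\{ε} = { i, p, v }; A is nullable, continue.
v is a terminal; add {v} and stop.

{ i, p, v }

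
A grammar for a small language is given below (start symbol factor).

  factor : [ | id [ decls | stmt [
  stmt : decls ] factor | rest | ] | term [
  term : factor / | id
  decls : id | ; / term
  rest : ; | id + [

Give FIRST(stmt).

{ ;, [, ], id }

From stmt : decls ] factor: add FIRST(decls) = { ;, id }.
From stmt : rest: add FIRST(rest) = { ;, id }.
stmt : ] contributes {]}.
From stmt : term [: add FIRST(term) = { ;, [, ], id }.
Union: FIRST(stmt) = { ;, [, ], id }.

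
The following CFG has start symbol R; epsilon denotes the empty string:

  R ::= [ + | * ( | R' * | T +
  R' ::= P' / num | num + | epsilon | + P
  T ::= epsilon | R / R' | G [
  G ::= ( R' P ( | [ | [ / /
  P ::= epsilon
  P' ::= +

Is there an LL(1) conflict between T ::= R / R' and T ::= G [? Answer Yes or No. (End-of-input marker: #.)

FIRST(R / R') = { (, *, +, [, num } and FIRST(G [) = { (, [ }.
Both contain (, so the two alternatives are not disjoint — LL(1) conflict.

Yes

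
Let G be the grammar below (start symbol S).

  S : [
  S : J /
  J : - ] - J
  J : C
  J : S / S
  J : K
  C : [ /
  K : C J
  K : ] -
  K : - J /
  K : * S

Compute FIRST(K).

From K : C J: add FIRST(C) = { [ }.
K : ] - contributes {]}.
K : - J / contributes {-}.
K : * S contributes {*}.
Union: FIRST(K) = { *, -, [, ] }.

{ *, -, [, ] }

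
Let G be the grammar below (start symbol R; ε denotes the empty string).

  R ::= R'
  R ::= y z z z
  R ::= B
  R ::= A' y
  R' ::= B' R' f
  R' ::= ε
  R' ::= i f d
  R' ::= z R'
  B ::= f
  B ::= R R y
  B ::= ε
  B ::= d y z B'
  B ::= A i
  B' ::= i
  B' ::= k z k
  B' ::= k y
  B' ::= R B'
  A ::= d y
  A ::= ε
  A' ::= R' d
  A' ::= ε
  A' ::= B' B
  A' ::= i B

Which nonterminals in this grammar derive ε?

Directly nullable (have an ε-production): R', B, A, A'.
R ::= R' with every symbol nullable, so R is nullable.
No other nonterminal has a production whose RHS symbols are all nullable.

{ A, A', B, R, R' }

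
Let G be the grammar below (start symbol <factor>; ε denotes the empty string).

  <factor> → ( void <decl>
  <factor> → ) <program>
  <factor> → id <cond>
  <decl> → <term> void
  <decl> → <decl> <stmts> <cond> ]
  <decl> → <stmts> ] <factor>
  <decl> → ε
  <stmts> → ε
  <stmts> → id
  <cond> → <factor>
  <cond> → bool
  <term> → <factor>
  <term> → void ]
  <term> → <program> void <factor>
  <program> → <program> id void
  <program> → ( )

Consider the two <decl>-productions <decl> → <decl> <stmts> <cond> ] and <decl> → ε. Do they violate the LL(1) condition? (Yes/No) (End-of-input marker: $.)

Yes

FIRST(<decl> <stmts> <cond> ]) = { (, ), ], bool, id, void } and FIRST(ε) = { ε }.
The second alternative is nullable and FOLLOW(<decl>) = { $, (, ), ], bool, id, void } shares ( with FIRST of the first — conflict.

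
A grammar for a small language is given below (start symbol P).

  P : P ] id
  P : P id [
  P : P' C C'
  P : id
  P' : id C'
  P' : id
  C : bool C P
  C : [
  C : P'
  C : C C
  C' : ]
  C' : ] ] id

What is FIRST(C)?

{ [, bool, id }

C : bool C P contributes {bool}.
C : [ contributes {[}.
From C : P': add FIRST(P') = { id }.
From C : C C: add FIRST(C) = { [, bool, id }.
Union: FIRST(C) = { [, bool, id }.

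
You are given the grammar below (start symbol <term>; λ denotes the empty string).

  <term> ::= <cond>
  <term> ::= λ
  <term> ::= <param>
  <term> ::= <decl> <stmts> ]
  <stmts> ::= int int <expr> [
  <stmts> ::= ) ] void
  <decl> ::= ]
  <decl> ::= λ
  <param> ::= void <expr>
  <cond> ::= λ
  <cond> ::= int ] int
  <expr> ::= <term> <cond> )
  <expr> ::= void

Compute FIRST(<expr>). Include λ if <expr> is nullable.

From <expr> ::= <term> <cond> ): <term>, <cond> nullable, take FIRST(<term>) ∪ FIRST(<cond>) ∪ {)} = { ), ], int, void }.
<expr> ::= void contributes {void}.
Union: FIRST(<expr>) = { ), ], int, void }.

{ ), ], int, void }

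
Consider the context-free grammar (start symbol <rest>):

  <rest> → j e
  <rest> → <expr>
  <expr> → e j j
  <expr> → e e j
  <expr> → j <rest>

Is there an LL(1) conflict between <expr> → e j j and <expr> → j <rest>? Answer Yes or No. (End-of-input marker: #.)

No

FIRST(e j j) = { e } and FIRST(j <rest>) = { j }.
The FIRST sets are disjoint and neither alternative is nullable — no conflict.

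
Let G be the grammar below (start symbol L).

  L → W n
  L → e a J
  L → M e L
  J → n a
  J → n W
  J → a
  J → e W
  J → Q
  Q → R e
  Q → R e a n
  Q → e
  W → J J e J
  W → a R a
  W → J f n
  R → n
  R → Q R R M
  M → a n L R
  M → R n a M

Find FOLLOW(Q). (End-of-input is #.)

In J → Q: Q is at the end, add FOLLOW(J) = { #, a, e, f, n }.
In R → Q R R M: add FIRST(R R M) = { e, n }.
Union: FOLLOW(Q) = { #, a, e, f, n }.

{ #, a, e, f, n }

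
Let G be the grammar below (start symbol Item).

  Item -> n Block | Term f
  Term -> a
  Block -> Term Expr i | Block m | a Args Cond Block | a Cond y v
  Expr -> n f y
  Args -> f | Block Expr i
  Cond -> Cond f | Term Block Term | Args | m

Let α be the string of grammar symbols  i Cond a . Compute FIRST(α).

i is a terminal; add {i} and stop.

{ i }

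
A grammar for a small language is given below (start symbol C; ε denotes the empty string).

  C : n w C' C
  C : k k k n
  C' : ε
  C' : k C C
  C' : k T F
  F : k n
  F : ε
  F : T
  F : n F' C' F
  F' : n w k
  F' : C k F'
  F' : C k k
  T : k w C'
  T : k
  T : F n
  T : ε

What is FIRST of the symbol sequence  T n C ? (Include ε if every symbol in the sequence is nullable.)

{ k, n }

Add FIRST(T)\{ε} = { k, n }; T is nullable, continue.
n is a terminal; add {n} and stop.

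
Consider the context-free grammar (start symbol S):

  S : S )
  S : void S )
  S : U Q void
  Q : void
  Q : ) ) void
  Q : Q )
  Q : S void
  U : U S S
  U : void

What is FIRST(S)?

{ void }

From S : S ): add FIRST(S) = { void }.
S : void S ) contributes {void}.
From S : U Q void: add FIRST(U) = { void }.
Union: FIRST(S) = { void }.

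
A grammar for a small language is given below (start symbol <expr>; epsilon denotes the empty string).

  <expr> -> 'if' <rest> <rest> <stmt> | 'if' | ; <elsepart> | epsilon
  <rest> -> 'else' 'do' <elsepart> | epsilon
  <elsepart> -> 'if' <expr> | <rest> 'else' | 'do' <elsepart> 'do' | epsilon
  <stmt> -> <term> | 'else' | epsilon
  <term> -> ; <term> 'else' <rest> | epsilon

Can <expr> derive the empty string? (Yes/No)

<expr> has an epsilon-production, so <expr> ⇒ epsilon.

Yes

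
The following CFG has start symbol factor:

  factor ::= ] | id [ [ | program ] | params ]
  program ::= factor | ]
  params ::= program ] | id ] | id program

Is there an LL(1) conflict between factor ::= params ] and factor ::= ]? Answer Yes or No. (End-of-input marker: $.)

Yes

FIRST(params ]) = { ], id } and FIRST(]) = { ] }.
Both contain ], so the two alternatives are not disjoint — LL(1) conflict.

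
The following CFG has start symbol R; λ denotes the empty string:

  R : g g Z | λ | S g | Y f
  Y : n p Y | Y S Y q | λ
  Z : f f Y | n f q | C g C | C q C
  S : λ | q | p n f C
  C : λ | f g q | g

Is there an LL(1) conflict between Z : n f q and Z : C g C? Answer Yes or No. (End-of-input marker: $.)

FIRST(n f q) = { n } and FIRST(C g C) = { f, g }.
The FIRST sets are disjoint and neither alternative is nullable — no conflict.

No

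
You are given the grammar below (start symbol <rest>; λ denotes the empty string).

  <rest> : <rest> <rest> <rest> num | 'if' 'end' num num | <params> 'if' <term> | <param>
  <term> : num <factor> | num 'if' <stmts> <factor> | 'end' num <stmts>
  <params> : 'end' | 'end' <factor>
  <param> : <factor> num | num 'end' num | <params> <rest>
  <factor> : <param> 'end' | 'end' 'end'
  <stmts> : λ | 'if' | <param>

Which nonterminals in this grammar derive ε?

{ <stmts> }

Directly nullable (have an λ-production): <stmts>.
No other nonterminal has a production whose RHS symbols are all nullable.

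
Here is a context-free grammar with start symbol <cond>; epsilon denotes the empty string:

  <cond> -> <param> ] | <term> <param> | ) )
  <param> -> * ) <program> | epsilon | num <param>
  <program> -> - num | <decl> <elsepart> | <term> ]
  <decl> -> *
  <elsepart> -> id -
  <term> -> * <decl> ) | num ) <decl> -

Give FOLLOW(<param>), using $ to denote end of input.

{ $, ] }

In <cond> -> <param> ]: add FIRST(]) = { ] }.
In <cond> -> <term> <param>: <param> is at the end, add FOLLOW(<cond>) = { $ }.
In <param> -> num <param>: <param> is at the end, add FOLLOW(<param>) = { $, ] }.
Union: FOLLOW(<param>) = { $, ] }.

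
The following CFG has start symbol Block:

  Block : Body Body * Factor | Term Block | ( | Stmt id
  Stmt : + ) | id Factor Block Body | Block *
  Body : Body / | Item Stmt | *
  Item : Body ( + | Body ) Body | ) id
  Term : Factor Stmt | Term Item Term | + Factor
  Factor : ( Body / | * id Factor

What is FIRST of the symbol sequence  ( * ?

{ ( }

( is a terminal; add {(} and stop.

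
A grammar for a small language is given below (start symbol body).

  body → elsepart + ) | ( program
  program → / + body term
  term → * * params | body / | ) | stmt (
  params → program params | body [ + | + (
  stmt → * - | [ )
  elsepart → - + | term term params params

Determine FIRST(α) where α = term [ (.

{ (, ), *, -, [ }

Add FIRST(term) = { (, ), *, -, [ }; term is not nullable, stop.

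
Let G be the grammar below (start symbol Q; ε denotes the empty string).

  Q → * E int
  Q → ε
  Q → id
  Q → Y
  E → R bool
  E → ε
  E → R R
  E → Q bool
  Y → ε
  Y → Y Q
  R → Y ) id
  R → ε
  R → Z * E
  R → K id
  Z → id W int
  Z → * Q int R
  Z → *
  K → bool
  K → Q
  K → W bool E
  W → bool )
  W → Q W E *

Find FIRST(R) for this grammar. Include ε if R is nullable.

From R → Y ) id: Y nullable, take FIRST(Y) ∪ {)} = { ), *, id }.
R → ε contributes ε.
From R → Z * E: add FIRST(Z) = { *, id }.
From R → K id: K nullable, take FIRST(K) ∪ {id} = { *, bool, id }.
Union: FIRST(R) = { ), *, bool, id, ε }.

{ ), *, bool, id, ε }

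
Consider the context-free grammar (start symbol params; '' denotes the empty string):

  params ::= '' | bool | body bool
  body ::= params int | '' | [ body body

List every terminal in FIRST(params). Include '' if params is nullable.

{ [, bool, int, '' }

params ::= '' contributes ''.
params ::= bool contributes {bool}.
From params ::= body bool: body nullable, take FIRST(body) ∪ {bool} = { [, bool, int }.
Union: FIRST(params) = { [, bool, int, '' }.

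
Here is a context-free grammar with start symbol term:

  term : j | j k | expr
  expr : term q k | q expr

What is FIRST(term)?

term : j contributes {j}.
term : j k contributes {j}.
From term : expr: add FIRST(expr) = { j, q }.
Union: FIRST(term) = { j, q }.

{ j, q }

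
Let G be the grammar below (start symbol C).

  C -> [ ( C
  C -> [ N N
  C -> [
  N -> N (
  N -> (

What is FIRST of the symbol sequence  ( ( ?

( is a terminal; add {(} and stop.

{ ( }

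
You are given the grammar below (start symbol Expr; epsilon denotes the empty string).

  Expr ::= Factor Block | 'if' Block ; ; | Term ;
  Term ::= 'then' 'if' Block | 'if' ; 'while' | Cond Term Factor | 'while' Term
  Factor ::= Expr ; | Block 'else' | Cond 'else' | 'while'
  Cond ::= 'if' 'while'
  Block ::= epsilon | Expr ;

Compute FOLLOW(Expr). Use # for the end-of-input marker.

{ #, ; }

Expr is the start symbol, so # ∈ FOLLOW(Expr).
In Factor ::= Expr ;: add FIRST(;) = { ; }.
In Block ::= Expr ;: add FIRST(;) = { ; }.
Union: FOLLOW(Expr) = { #, ; }.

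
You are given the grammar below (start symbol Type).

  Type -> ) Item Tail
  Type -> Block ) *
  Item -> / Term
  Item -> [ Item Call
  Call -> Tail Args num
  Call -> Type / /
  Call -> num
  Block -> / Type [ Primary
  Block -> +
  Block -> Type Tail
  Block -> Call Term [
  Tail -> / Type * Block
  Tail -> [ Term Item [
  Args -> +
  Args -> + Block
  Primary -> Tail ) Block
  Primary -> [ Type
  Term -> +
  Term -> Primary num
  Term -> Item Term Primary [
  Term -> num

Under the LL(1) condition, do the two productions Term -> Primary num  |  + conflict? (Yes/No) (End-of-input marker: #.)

No

FIRST(Primary num) = { /, [ } and FIRST(+) = { + }.
The FIRST sets are disjoint and neither alternative is nullable — no conflict.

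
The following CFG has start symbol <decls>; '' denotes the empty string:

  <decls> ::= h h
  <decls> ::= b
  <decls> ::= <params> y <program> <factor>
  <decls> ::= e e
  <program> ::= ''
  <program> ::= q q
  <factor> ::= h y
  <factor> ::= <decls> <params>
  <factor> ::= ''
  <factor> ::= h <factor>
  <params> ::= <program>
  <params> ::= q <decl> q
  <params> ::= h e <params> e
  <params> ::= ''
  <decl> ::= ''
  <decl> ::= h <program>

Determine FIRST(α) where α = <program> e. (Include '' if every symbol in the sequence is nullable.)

{ e, q }

Add FIRST(<program>)\{''} = { q }; <program> is nullable, continue.
e is a terminal; add {e} and stop.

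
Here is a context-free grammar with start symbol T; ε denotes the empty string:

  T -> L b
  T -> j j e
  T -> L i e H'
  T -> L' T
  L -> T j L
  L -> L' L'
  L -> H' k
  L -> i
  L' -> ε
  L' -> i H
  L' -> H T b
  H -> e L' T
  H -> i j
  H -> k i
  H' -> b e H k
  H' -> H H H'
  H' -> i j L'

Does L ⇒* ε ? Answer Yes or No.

Yes

L -> L' L' and each of L', L' is nullable, so L ⇒* ε.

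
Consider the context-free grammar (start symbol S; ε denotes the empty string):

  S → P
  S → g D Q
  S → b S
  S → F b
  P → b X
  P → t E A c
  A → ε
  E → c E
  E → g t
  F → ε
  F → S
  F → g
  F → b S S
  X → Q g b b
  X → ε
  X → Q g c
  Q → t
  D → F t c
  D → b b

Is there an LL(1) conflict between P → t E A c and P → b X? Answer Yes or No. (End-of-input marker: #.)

FIRST(t E A c) = { t } and FIRST(b X) = { b }.
The FIRST sets are disjoint and neither alternative is nullable — no conflict.

No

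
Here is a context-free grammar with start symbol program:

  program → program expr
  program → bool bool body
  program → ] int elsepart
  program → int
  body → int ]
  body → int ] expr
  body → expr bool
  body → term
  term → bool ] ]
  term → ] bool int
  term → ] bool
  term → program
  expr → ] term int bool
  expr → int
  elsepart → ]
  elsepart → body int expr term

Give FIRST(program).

From program → program expr: add FIRST(program) = { ], bool, int }.
program → bool bool body contributes {bool}.
program → ] int elsepart contributes {]}.
program → int contributes {int}.
Union: FIRST(program) = { ], bool, int }.

{ ], bool, int }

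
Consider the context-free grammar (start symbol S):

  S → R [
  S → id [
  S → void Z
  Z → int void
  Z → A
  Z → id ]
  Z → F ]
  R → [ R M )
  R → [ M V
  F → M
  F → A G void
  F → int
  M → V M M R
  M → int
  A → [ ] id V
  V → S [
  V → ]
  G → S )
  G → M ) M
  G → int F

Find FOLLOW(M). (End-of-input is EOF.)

{ ), [, ], id, int, void }

In R → [ R M ): add FIRST()) = { ) }.
In R → [ M V: add FIRST(V) = { [, ], id, void }.
In F → M: M is at the end, add FOLLOW(F) = { ], void }.
In M → V M M R: add FIRST(M R) = { [, ], id, int, void }.
In M → V M M R: add FIRST(R) = { [ }.
In G → M ) M: add FIRST() M) = { ) }.
In G → M ) M: M is at the end, add FOLLOW(G) = { void }.
Union: FOLLOW(M) = { ), [, ], id, int, void }.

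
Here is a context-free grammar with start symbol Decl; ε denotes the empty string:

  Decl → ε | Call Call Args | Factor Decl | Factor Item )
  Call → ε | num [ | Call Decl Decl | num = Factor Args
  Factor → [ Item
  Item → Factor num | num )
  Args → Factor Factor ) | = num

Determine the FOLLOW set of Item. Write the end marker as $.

{ $, ), =, [, num }

In Decl → Factor Item ): add FIRST()) = { ) }.
In Factor → [ Item: Item is at the end, add FOLLOW(Factor) = { $, ), =, [, num }.
Union: FOLLOW(Item) = { $, ), =, [, num }.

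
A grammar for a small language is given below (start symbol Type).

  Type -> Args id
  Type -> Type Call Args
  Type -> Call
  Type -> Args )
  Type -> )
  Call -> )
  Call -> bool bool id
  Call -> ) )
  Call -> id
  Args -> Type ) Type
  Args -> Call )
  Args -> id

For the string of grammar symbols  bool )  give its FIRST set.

bool is a terminal; add {bool} and stop.

{ bool }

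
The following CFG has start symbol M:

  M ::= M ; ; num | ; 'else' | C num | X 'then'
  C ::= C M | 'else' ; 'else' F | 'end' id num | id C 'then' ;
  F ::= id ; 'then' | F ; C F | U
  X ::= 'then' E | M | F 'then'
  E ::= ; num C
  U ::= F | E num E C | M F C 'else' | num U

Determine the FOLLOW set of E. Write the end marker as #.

{ 'else', 'end', 'then', id, num }

In X ::= 'then' E: E is at the end, add FOLLOW(X) = { 'then' }.
In U ::= E num E C: add FIRST(num E C) = { num }.
In U ::= E num E C: add FIRST(C) = { 'else', 'end', id }.
Union: FOLLOW(E) = { 'else', 'end', 'then', id, num }.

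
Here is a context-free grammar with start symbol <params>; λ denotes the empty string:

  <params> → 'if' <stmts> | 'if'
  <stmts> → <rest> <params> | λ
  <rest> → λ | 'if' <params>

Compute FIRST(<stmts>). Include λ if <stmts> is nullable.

From <stmts> → <rest> <params>: <rest> nullable, take FIRST(<rest>) ∪ FIRST(<params>) = { 'if' }.
<stmts> → λ contributes λ.
Union: FIRST(<stmts>) = { 'if', λ }.

{ 'if', λ }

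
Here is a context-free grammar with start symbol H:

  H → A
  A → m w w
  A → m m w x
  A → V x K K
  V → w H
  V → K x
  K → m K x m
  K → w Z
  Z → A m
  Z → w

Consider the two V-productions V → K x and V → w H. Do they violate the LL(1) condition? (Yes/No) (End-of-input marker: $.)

FIRST(K x) = { m, w } and FIRST(w H) = { w }.
Both contain w, so the two alternatives are not disjoint — LL(1) conflict.

Yes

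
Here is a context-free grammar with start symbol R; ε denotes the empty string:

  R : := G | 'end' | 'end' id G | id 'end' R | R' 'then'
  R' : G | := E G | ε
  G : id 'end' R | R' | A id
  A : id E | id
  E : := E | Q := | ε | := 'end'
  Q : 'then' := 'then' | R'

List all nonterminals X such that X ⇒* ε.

Directly nullable (have an ε-production): R', E.
G : R' with every symbol nullable, so G is nullable.
Q : R' with every symbol nullable, so Q is nullable.
No other nonterminal has a production whose RHS symbols are all nullable.

{ E, G, Q, R' }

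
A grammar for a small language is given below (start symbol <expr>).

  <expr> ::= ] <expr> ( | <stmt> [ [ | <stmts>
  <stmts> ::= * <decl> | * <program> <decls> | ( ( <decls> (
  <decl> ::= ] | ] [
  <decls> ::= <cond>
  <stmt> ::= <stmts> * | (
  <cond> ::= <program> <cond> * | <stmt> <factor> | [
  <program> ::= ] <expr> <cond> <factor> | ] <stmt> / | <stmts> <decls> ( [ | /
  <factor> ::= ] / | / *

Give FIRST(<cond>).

From <cond> ::= <program> <cond> *: add FIRST(<program>) = { (, *, /, ] }.
From <cond> ::= <stmt> <factor>: add FIRST(<stmt>) = { (, * }.
<cond> ::= [ contributes {[}.
Union: FIRST(<cond>) = { (, *, /, [, ] }.

{ (, *, /, [, ] }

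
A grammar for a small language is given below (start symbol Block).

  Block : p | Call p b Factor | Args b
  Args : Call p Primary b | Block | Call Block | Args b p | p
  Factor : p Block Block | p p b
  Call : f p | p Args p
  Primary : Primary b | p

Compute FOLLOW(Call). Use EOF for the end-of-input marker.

{ f, p }

In Block : Call p b Factor: add FIRST(p b Factor) = { p }.
In Args : Call p Primary b: add FIRST(p Primary b) = { p }.
In Args : Call Block: add FIRST(Block) = { f, p }.
Union: FOLLOW(Call) = { f, p }.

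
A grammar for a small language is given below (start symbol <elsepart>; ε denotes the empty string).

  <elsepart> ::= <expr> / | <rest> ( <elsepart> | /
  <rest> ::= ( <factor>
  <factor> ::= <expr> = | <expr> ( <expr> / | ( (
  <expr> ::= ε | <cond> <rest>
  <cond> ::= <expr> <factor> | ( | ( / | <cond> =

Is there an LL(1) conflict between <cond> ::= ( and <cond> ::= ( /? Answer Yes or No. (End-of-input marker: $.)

Yes

FIRST(() = { ( } and FIRST(( /) = { ( }.
Both contain (, so the two alternatives are not disjoint — LL(1) conflict.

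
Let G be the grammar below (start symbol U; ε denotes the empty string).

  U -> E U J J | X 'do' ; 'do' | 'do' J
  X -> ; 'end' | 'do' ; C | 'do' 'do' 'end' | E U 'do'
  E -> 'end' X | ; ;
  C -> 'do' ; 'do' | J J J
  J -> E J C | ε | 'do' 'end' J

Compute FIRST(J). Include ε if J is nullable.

{ 'do', 'end', ;, ε }

From J -> E J C: add FIRST(E) = { 'end', ; }.
J -> ε contributes ε.
J -> 'do' 'end' J contributes {'do'}.
Union: FIRST(J) = { 'do', 'end', ;, ε }.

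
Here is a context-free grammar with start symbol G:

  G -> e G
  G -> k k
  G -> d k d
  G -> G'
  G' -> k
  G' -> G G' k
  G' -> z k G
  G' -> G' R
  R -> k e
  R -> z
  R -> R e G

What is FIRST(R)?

{ k, z }

R -> k e contributes {k}.
R -> z contributes {z}.
From R -> R e G: add FIRST(R) = { k, z }.
Union: FIRST(R) = { k, z }.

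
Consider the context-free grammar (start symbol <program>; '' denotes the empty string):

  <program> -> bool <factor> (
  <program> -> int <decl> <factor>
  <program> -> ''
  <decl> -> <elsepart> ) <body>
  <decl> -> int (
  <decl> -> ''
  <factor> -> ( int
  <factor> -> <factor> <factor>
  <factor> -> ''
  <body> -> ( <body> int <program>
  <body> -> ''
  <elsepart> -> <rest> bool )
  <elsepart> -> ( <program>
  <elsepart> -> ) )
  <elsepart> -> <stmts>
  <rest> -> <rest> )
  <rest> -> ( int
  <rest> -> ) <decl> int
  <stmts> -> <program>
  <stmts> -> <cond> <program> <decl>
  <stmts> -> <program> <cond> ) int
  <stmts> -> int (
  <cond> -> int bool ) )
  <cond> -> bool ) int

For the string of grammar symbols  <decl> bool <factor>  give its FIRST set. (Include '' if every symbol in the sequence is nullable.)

{ (, ), bool, int }

Add FIRST(<decl>)\{''} = { (, ), bool, int }; <decl> is nullable, continue.
bool is a terminal; add {bool} and stop.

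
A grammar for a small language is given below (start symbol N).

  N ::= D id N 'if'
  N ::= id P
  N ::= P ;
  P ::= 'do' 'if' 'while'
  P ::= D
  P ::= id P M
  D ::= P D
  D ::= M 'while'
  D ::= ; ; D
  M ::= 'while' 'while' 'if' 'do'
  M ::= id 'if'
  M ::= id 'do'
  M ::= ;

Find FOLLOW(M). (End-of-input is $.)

In P ::= id P M: M is at the end, add FOLLOW(P) = { $, 'do', 'if', 'while', ;, id }.
In D ::= M 'while': add FIRST('while') = { 'while' }.
Union: FOLLOW(M) = { $, 'do', 'if', 'while', ;, id }.

{ $, 'do', 'if', 'while', ;, id }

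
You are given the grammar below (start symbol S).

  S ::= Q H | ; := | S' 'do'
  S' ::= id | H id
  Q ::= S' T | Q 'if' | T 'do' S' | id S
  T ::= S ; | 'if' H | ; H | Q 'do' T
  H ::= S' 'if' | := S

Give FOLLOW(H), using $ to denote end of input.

In S ::= Q H: H is at the end, add FOLLOW(S) = { $, 'do', 'if', :=, ;, id }.
In S' ::= H id: add FIRST(id) = { id }.
In T ::= 'if' H: H is at the end, add FOLLOW(T) = { 'do', 'if', :=, id }.
In T ::= ; H: H is at the end, add FOLLOW(T) = { 'do', 'if', :=, id }.
Union: FOLLOW(H) = { $, 'do', 'if', :=, ;, id }.

{ $, 'do', 'if', :=, ;, id }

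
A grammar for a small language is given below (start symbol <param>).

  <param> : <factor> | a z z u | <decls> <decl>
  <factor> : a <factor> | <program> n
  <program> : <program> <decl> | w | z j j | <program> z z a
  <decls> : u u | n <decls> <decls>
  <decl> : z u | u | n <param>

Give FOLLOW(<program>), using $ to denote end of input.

{ n, u, z }

In <factor> : <program> n: add FIRST(n) = { n }.
In <program> : <program> <decl>: add FIRST(<decl>) = { n, u, z }.
In <program> : <program> z z a: add FIRST(z z a) = { z }.
Union: FOLLOW(<program>) = { n, u, z }.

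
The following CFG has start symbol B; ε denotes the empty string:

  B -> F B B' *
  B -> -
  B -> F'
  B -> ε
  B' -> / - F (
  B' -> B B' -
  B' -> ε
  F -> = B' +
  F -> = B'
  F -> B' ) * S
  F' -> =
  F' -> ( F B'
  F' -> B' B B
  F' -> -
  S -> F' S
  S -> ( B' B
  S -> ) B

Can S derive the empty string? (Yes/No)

No

Nullable nonterminals: B, B', F'.
No production of S has an RHS whose symbols are all nullable, so S is not nullable.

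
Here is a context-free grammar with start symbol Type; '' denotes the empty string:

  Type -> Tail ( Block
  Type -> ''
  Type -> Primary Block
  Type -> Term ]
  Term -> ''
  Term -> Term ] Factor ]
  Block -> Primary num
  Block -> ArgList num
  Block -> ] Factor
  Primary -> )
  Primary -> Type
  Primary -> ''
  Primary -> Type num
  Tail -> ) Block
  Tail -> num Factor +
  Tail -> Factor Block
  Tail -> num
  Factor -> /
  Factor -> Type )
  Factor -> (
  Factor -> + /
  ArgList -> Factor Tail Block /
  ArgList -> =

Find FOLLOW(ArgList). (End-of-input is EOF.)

In Block -> ArgList num: add FIRST(num) = { num }.
Union: FOLLOW(ArgList) = { num }.

{ num }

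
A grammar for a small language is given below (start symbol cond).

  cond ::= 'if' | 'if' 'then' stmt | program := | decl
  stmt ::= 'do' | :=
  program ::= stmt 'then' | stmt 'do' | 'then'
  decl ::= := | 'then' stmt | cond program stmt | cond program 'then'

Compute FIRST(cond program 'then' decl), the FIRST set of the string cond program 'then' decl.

{ 'do', 'if', 'then', := }

Add FIRST(cond) = { 'do', 'if', 'then', := }; cond is not nullable, stop.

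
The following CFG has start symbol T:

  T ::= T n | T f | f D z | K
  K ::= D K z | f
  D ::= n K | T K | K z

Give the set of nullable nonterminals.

{ } (none)

No nonterminal has an empty production or an RHS whose symbols are all nullable.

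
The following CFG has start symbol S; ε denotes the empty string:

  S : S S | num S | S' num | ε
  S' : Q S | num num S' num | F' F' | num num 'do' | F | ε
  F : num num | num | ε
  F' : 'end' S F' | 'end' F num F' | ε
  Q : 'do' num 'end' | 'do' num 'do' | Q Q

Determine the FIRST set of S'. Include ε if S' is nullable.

From S' : Q S: add FIRST(Q) = { 'do' }.
S' : num num S' num contributes {num}.
From S' : F' F': F', F' nullable, take FIRST(F') ∪ FIRST(F') = { 'end' }; also ε since the whole RHS is nullable.
S' : num num 'do' contributes {num}.
From S' : F: add FIRST(F) = { num, ε } (including ε since F is nullable).
S' : ε contributes ε.
Union: FIRST(S') = { 'do', 'end', num, ε }.

{ 'do', 'end', num, ε }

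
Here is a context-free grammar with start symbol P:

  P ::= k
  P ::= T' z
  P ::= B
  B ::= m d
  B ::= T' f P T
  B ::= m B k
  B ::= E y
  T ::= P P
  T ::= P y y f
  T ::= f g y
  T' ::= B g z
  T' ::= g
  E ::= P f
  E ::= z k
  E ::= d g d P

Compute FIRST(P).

{ d, g, k, m, z }

P ::= k contributes {k}.
From P ::= T' z: add FIRST(T') = { d, g, k, m, z }.
From P ::= B: add FIRST(B) = { d, g, k, m, z }.
Union: FIRST(P) = { d, g, k, m, z }.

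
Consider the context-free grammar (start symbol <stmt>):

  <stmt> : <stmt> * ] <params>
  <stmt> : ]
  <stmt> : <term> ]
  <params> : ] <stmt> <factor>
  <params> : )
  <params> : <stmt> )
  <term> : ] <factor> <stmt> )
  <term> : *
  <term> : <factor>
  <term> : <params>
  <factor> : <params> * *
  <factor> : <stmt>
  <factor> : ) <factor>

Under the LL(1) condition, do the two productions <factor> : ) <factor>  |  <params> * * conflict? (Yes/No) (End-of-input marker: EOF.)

Yes

FIRST() <factor>) = { ) } and FIRST(<params> * *) = { ), *, ] }.
Both contain ), so the two alternatives are not disjoint — LL(1) conflict.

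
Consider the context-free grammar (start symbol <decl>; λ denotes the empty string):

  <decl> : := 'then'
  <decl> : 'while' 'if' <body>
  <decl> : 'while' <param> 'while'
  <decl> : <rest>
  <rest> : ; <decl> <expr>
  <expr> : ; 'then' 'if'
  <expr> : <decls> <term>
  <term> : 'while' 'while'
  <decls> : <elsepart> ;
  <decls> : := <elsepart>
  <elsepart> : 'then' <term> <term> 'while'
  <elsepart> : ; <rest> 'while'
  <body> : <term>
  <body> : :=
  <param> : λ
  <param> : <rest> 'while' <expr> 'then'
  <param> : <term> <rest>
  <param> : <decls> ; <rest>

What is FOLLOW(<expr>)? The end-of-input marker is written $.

In <rest> : ; <decl> <expr>: <expr> is at the end, add FOLLOW(<rest>) = { $, 'then', 'while', :=, ; }.
In <param> : <rest> 'while' <expr> 'then': add FIRST('then') = { 'then' }.
Union: FOLLOW(<expr>) = { $, 'then', 'while', :=, ; }.

{ $, 'then', 'while', :=, ; }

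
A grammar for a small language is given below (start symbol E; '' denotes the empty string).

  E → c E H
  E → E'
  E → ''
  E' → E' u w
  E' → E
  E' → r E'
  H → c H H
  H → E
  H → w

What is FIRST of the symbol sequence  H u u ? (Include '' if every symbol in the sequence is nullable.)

{ c, r, u, w }

Add FIRST(H)\{''} = { c, r, u, w }; H is nullable, continue.
u is a terminal; add {u} and stop.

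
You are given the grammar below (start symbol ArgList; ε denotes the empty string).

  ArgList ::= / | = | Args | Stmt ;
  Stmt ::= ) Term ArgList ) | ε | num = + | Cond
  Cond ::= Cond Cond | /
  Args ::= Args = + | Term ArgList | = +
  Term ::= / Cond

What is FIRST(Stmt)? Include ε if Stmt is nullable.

Stmt ::= ) Term ArgList ) contributes {)}.
Stmt ::= ε contributes ε.
Stmt ::= num = + contributes {num}.
From Stmt ::= Cond: add FIRST(Cond) = { / }.
Union: FIRST(Stmt) = { ), /, num, ε }.

{ ), /, num, ε }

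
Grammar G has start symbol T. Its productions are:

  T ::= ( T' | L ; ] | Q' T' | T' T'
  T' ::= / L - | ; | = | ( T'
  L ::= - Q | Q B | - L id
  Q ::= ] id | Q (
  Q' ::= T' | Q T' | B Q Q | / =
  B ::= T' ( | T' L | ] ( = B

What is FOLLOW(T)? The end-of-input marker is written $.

T is the start symbol, so $ ∈ FOLLOW(T).
Union: FOLLOW(T) = { $ }.

{ $ }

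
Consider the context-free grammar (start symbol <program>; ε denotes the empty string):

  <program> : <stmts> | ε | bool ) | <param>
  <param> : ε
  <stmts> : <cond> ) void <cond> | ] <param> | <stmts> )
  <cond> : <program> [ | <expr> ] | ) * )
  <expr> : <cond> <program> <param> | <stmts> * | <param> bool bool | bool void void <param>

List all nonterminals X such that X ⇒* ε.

Directly nullable (have an ε-production): <program>, <param>.
No other nonterminal has a production whose RHS symbols are all nullable.

{ <param>, <program> }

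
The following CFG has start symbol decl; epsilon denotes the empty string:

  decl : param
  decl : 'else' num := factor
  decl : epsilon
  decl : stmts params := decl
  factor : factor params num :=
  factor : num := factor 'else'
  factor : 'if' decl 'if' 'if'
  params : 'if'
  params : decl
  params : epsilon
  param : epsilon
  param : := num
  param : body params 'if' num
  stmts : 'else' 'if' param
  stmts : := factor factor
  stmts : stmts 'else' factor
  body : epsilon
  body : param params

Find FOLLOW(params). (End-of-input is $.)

{ 'else', 'if', :=, num }

In decl : stmts params := decl: add FIRST(:= decl) = { := }.
In factor : factor params num :=: add FIRST(num :=) = { num }.
In param : body params 'if' num: add FIRST('if' num) = { 'if' }.
In body : param params: params is at the end, add FOLLOW(body) = { 'else', 'if', := }.
Union: FOLLOW(params) = { 'else', 'if', :=, num }.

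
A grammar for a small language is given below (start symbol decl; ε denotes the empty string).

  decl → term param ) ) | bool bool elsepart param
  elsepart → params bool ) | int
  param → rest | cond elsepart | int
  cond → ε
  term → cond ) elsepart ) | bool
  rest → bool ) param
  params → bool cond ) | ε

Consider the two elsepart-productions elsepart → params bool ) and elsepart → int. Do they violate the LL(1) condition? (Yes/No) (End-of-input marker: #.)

FIRST(params bool )) = { bool } and FIRST(int) = { int }.
The FIRST sets are disjoint and neither alternative is nullable — no conflict.

No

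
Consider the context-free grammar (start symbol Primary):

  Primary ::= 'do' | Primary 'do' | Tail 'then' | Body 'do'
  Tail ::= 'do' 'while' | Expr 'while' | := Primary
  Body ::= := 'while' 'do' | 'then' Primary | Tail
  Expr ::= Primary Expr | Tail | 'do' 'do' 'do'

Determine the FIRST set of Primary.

Primary ::= 'do' contributes {'do'}.
From Primary ::= Primary 'do': add FIRST(Primary) = { 'do', 'then', := }.
From Primary ::= Tail 'then': add FIRST(Tail) = { 'do', 'then', := }.
From Primary ::= Body 'do': add FIRST(Body) = { 'do', 'then', := }.
Union: FIRST(Primary) = { 'do', 'then', := }.

{ 'do', 'then', := }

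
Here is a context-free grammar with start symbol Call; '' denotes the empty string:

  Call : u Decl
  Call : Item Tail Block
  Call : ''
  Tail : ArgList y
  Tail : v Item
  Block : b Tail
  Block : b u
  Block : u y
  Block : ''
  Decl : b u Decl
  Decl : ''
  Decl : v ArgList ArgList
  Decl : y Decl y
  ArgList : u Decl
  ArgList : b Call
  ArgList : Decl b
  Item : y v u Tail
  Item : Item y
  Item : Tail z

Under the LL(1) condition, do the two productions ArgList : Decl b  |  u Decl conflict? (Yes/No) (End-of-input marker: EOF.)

FIRST(Decl b) = { b, v, y } and FIRST(u Decl) = { u }.
The FIRST sets are disjoint and neither alternative is nullable — no conflict.

No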